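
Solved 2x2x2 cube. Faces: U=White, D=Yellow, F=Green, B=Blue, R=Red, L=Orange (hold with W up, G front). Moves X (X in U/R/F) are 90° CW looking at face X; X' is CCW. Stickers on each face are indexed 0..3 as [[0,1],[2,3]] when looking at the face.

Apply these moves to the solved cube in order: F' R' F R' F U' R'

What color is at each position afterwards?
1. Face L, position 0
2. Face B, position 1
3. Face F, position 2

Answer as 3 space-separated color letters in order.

After move 1 (F'): F=GGGG U=WWRR R=YRYR D=OOYY L=OWOW
After move 2 (R'): R=RRYY U=WBRB F=GWGR D=OGYG B=YBOB
After move 3 (F): F=GGRW U=WBWW R=RRBY D=YRYG L=OOOG
After move 4 (R'): R=RYRB U=WOWY F=GBRW D=YGYW B=GBRB
After move 5 (F): F=RGWB U=WOGO R=WYYB D=RRYW L=OYOG
After move 6 (U'): U=OOWG F=OYWB R=RGYB B=WYRB L=GBOG
After move 7 (R'): R=GBRY U=ORWW F=OOWG D=RYYB B=WYRB
Query 1: L[0] = G
Query 2: B[1] = Y
Query 3: F[2] = W

Answer: G Y W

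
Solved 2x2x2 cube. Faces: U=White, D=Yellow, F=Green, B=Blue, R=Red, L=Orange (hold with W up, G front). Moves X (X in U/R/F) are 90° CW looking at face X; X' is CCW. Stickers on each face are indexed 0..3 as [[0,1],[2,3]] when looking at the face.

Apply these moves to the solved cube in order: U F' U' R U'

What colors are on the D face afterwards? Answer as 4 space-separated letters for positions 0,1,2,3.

Answer: G B Y Y

Derivation:
After move 1 (U): U=WWWW F=RRGG R=BBRR B=OOBB L=GGOO
After move 2 (F'): F=RGRG U=WWBR R=YBYR D=GOYY L=GWOW
After move 3 (U'): U=WRWB F=GWRG R=RGYR B=YBBB L=OOOW
After move 4 (R): R=YRRG U=WWWG F=GORY D=GBYY B=BBRB
After move 5 (U'): U=WGWW F=OORY R=GORG B=YRRB L=BBOW
Query: D face = GBYY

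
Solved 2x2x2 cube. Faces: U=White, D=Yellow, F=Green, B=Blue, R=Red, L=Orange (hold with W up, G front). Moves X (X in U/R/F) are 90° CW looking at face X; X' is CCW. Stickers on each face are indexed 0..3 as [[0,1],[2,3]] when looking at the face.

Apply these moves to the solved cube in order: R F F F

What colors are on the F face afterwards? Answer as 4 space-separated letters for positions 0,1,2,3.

Answer: Y Y G G

Derivation:
After move 1 (R): R=RRRR U=WGWG F=GYGY D=YBYB B=WBWB
After move 2 (F): F=GGYY U=WGOO R=WRGR D=RRYB L=OYOB
After move 3 (F): F=YGYG U=WGBY R=OROR D=GWYB L=OROR
After move 4 (F): F=YYGG U=WGRR R=BRYR D=OOYB L=OGOW
Query: F face = YYGG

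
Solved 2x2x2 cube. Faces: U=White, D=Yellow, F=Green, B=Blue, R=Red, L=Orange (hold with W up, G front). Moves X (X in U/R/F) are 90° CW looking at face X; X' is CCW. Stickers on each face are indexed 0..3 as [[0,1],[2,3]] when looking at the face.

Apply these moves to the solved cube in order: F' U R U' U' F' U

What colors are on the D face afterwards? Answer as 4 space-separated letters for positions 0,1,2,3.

Answer: B W Y O

Derivation:
After move 1 (F'): F=GGGG U=WWRR R=YRYR D=OOYY L=OWOW
After move 2 (U): U=RWRW F=YRGG R=BBYR B=OWBB L=GGOW
After move 3 (R): R=YBRB U=RRRG F=YOGY D=OBYO B=WWWB
After move 4 (U'): U=RGRR F=GGGY R=YORB B=YBWB L=WWOW
After move 5 (U'): U=GRRR F=WWGY R=GGRB B=YOWB L=YBOW
After move 6 (F'): F=WYWG U=GRGR R=BGOB D=BWYO L=YROR
After move 7 (U): U=GGRR F=BGWG R=YOOB B=YRWB L=WYOR
Query: D face = BWYO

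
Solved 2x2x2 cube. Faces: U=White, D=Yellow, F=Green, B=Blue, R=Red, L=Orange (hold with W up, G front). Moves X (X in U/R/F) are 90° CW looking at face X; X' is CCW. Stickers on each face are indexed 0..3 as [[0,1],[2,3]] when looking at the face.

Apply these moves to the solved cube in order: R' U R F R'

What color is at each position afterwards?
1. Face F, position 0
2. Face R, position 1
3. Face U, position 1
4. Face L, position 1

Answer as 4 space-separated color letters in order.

Answer: G B W Y

Derivation:
After move 1 (R'): R=RRRR U=WBWB F=GWGW D=YGYG B=YBYB
After move 2 (U): U=WWBB F=RRGW R=YBRR B=OOYB L=GWOO
After move 3 (R): R=RYRB U=WRBW F=RGGG D=YYYO B=BOWB
After move 4 (F): F=GRGG U=WROW R=BYWB D=RRYO L=GYOY
After move 5 (R'): R=YBBW U=WWOB F=GRGW D=RRYG B=OORB
Query 1: F[0] = G
Query 2: R[1] = B
Query 3: U[1] = W
Query 4: L[1] = Y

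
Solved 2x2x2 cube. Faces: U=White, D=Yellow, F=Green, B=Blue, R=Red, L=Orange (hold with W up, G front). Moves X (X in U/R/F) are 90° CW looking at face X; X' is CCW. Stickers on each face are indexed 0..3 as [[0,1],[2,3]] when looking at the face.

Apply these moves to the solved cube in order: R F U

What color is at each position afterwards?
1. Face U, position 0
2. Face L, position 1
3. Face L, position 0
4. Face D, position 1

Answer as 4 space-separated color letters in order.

After move 1 (R): R=RRRR U=WGWG F=GYGY D=YBYB B=WBWB
After move 2 (F): F=GGYY U=WGOO R=WRGR D=RRYB L=OYOB
After move 3 (U): U=OWOG F=WRYY R=WBGR B=OYWB L=GGOB
Query 1: U[0] = O
Query 2: L[1] = G
Query 3: L[0] = G
Query 4: D[1] = R

Answer: O G G R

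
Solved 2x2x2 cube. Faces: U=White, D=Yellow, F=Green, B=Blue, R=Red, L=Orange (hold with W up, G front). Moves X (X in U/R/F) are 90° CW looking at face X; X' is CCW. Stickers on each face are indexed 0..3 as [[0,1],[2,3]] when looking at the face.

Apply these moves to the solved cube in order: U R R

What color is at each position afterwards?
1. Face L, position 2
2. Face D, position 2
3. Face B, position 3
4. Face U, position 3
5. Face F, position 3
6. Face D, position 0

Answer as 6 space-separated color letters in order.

After move 1 (U): U=WWWW F=RRGG R=BBRR B=OOBB L=GGOO
After move 2 (R): R=RBRB U=WRWG F=RYGY D=YBYO B=WOWB
After move 3 (R): R=RRBB U=WYWY F=RBGO D=YWYW B=GORB
Query 1: L[2] = O
Query 2: D[2] = Y
Query 3: B[3] = B
Query 4: U[3] = Y
Query 5: F[3] = O
Query 6: D[0] = Y

Answer: O Y B Y O Y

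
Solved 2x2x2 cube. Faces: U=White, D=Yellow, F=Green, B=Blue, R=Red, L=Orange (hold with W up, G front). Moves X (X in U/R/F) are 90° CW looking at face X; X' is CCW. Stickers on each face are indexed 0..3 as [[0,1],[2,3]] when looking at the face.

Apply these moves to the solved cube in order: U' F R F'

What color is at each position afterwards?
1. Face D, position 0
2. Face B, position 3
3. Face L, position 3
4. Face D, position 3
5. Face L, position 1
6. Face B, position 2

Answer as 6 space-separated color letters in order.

Answer: Y B O R O W

Derivation:
After move 1 (U'): U=WWWW F=OOGG R=GGRR B=RRBB L=BBOO
After move 2 (F): F=GOGO U=WWOB R=WGWR D=RGYY L=BYOY
After move 3 (R): R=WWRG U=WOOO F=GGGY D=RBYR B=BRWB
After move 4 (F'): F=GYGG U=WOWR R=BWRG D=YYYR L=BOOO
Query 1: D[0] = Y
Query 2: B[3] = B
Query 3: L[3] = O
Query 4: D[3] = R
Query 5: L[1] = O
Query 6: B[2] = W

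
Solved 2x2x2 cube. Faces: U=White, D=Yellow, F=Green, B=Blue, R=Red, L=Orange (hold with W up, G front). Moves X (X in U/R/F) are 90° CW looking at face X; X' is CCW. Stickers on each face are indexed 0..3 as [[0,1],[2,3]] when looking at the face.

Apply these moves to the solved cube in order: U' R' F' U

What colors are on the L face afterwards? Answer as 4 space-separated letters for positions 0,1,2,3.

Answer: W W O W

Derivation:
After move 1 (U'): U=WWWW F=OOGG R=GGRR B=RRBB L=BBOO
After move 2 (R'): R=GRGR U=WBWR F=OWGW D=YOYG B=YRYB
After move 3 (F'): F=WWOG U=WBGG R=ORYR D=BOYG L=BROW
After move 4 (U): U=GWGB F=OROG R=YRYR B=BRYB L=WWOW
Query: L face = WWOW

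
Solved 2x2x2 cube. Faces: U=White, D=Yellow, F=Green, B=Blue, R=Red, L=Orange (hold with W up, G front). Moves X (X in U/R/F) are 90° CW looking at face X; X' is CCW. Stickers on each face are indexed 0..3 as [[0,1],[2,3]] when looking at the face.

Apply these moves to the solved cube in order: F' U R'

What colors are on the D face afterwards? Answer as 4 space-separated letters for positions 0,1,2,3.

After move 1 (F'): F=GGGG U=WWRR R=YRYR D=OOYY L=OWOW
After move 2 (U): U=RWRW F=YRGG R=BBYR B=OWBB L=GGOW
After move 3 (R'): R=BRBY U=RBRO F=YWGW D=ORYG B=YWOB
Query: D face = ORYG

Answer: O R Y G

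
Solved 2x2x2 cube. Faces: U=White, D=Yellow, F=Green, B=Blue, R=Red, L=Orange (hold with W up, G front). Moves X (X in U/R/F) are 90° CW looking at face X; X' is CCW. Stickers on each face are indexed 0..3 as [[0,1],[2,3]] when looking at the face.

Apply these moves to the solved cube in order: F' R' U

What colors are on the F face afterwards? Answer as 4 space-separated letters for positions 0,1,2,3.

After move 1 (F'): F=GGGG U=WWRR R=YRYR D=OOYY L=OWOW
After move 2 (R'): R=RRYY U=WBRB F=GWGR D=OGYG B=YBOB
After move 3 (U): U=RWBB F=RRGR R=YBYY B=OWOB L=GWOW
Query: F face = RRGR

Answer: R R G R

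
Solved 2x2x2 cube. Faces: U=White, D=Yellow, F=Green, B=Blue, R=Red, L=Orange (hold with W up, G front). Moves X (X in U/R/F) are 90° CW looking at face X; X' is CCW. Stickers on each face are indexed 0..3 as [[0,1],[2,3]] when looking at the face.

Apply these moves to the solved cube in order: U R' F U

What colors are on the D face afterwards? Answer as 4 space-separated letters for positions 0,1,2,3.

After move 1 (U): U=WWWW F=RRGG R=BBRR B=OOBB L=GGOO
After move 2 (R'): R=BRBR U=WBWO F=RWGW D=YRYG B=YOYB
After move 3 (F): F=GRWW U=WBOG R=WROR D=BBYG L=GYOR
After move 4 (U): U=OWGB F=WRWW R=YOOR B=GYYB L=GROR
Query: D face = BBYG

Answer: B B Y G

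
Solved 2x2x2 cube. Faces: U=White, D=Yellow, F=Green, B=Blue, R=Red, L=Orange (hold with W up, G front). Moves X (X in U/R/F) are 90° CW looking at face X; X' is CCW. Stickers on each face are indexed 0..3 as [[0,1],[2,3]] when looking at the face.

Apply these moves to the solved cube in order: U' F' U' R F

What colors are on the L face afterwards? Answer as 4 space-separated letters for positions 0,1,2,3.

After move 1 (U'): U=WWWW F=OOGG R=GGRR B=RRBB L=BBOO
After move 2 (F'): F=OGOG U=WWGR R=YGYR D=BOYY L=BWOW
After move 3 (U'): U=WRWG F=BWOG R=OGYR B=YGBB L=RROW
After move 4 (R): R=YORG U=WWWG F=BOOY D=BBYY B=GGRB
After move 5 (F): F=OBYO U=WWWR R=WOGG D=RYYY L=RBOB
Query: L face = RBOB

Answer: R B O B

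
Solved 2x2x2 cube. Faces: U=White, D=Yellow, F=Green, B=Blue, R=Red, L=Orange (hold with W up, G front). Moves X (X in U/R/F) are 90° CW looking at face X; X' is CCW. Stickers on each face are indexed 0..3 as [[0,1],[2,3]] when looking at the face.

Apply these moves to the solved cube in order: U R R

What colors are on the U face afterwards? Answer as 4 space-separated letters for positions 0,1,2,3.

After move 1 (U): U=WWWW F=RRGG R=BBRR B=OOBB L=GGOO
After move 2 (R): R=RBRB U=WRWG F=RYGY D=YBYO B=WOWB
After move 3 (R): R=RRBB U=WYWY F=RBGO D=YWYW B=GORB
Query: U face = WYWY

Answer: W Y W Y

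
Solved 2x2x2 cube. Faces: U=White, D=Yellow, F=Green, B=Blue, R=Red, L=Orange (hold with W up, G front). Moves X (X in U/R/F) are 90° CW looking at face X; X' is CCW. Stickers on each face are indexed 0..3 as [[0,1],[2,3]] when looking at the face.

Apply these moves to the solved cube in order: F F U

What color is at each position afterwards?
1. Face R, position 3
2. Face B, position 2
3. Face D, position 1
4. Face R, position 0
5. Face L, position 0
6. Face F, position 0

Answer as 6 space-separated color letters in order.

After move 1 (F): F=GGGG U=WWOO R=WRWR D=RRYY L=OYOY
After move 2 (F): F=GGGG U=WWYY R=OROR D=WWYY L=OROR
After move 3 (U): U=YWYW F=ORGG R=BBOR B=ORBB L=GGOR
Query 1: R[3] = R
Query 2: B[2] = B
Query 3: D[1] = W
Query 4: R[0] = B
Query 5: L[0] = G
Query 6: F[0] = O

Answer: R B W B G O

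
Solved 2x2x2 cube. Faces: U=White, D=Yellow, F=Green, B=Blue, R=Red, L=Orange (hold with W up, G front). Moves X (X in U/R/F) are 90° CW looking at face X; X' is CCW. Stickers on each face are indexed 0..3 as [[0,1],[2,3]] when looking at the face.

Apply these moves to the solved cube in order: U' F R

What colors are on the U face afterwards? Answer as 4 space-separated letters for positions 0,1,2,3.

After move 1 (U'): U=WWWW F=OOGG R=GGRR B=RRBB L=BBOO
After move 2 (F): F=GOGO U=WWOB R=WGWR D=RGYY L=BYOY
After move 3 (R): R=WWRG U=WOOO F=GGGY D=RBYR B=BRWB
Query: U face = WOOO

Answer: W O O O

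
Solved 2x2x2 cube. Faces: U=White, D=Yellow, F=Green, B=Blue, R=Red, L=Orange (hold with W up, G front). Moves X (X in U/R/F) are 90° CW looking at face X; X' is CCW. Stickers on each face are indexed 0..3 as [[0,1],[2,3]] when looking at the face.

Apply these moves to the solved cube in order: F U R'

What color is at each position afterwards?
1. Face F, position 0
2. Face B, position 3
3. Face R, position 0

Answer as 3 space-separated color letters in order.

Answer: W B B

Derivation:
After move 1 (F): F=GGGG U=WWOO R=WRWR D=RRYY L=OYOY
After move 2 (U): U=OWOW F=WRGG R=BBWR B=OYBB L=GGOY
After move 3 (R'): R=BRBW U=OBOO F=WWGW D=RRYG B=YYRB
Query 1: F[0] = W
Query 2: B[3] = B
Query 3: R[0] = B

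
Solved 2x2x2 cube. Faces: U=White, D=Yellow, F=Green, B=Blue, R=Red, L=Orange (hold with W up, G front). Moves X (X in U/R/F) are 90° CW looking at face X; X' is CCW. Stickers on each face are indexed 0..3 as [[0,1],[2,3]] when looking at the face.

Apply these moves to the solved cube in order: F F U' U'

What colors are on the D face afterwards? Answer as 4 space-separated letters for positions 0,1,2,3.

After move 1 (F): F=GGGG U=WWOO R=WRWR D=RRYY L=OYOY
After move 2 (F): F=GGGG U=WWYY R=OROR D=WWYY L=OROR
After move 3 (U'): U=WYWY F=ORGG R=GGOR B=ORBB L=BBOR
After move 4 (U'): U=YYWW F=BBGG R=OROR B=GGBB L=OROR
Query: D face = WWYY

Answer: W W Y Y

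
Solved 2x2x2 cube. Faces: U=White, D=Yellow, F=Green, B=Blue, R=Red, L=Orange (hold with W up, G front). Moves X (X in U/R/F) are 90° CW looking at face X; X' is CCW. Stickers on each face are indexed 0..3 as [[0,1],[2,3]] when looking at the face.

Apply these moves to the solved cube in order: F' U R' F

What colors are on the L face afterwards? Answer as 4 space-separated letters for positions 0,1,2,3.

After move 1 (F'): F=GGGG U=WWRR R=YRYR D=OOYY L=OWOW
After move 2 (U): U=RWRW F=YRGG R=BBYR B=OWBB L=GGOW
After move 3 (R'): R=BRBY U=RBRO F=YWGW D=ORYG B=YWOB
After move 4 (F): F=GYWW U=RBWG R=RROY D=BBYG L=GOOR
Query: L face = GOOR

Answer: G O O R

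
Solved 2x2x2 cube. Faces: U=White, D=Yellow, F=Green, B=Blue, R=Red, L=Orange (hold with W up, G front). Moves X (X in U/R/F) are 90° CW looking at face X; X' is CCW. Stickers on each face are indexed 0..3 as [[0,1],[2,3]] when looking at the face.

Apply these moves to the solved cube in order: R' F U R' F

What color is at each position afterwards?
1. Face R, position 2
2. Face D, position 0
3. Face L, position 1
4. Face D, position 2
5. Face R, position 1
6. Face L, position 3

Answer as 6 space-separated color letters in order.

Answer: O Y R Y R R

Derivation:
After move 1 (R'): R=RRRR U=WBWB F=GWGW D=YGYG B=YBYB
After move 2 (F): F=GGWW U=WBOO R=WRBR D=RRYG L=OYOG
After move 3 (U): U=OWOB F=WRWW R=YBBR B=OYYB L=GGOG
After move 4 (R'): R=BRYB U=OYOO F=WWWB D=RRYW B=GYRB
After move 5 (F): F=WWBW U=OYGG R=OROB D=YBYW L=GROR
Query 1: R[2] = O
Query 2: D[0] = Y
Query 3: L[1] = R
Query 4: D[2] = Y
Query 5: R[1] = R
Query 6: L[3] = R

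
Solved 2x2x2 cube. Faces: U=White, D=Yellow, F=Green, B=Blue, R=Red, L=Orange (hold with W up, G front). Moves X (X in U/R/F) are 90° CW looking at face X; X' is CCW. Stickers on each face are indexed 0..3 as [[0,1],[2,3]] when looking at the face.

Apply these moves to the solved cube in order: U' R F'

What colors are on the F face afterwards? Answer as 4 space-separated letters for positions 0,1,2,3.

After move 1 (U'): U=WWWW F=OOGG R=GGRR B=RRBB L=BBOO
After move 2 (R): R=RGRG U=WOWG F=OYGY D=YBYR B=WRWB
After move 3 (F'): F=YYOG U=WORR R=BGYG D=BOYR L=BGOW
Query: F face = YYOG

Answer: Y Y O G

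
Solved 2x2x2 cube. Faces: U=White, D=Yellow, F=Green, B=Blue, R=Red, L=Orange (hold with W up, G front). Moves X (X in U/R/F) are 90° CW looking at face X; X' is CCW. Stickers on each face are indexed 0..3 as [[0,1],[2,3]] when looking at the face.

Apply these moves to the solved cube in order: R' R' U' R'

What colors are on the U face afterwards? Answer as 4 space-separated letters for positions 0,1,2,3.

After move 1 (R'): R=RRRR U=WBWB F=GWGW D=YGYG B=YBYB
After move 2 (R'): R=RRRR U=WYWY F=GBGB D=YWYW B=GBGB
After move 3 (U'): U=YYWW F=OOGB R=GBRR B=RRGB L=GBOO
After move 4 (R'): R=BRGR U=YGWR F=OYGW D=YOYB B=WRWB
Query: U face = YGWR

Answer: Y G W R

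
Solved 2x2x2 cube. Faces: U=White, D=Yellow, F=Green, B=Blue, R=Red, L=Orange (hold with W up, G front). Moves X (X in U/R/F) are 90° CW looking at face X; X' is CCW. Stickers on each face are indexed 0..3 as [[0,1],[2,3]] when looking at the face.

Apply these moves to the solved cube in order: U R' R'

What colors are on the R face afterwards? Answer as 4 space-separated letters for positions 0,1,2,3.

After move 1 (U): U=WWWW F=RRGG R=BBRR B=OOBB L=GGOO
After move 2 (R'): R=BRBR U=WBWO F=RWGW D=YRYG B=YOYB
After move 3 (R'): R=RRBB U=WYWY F=RBGO D=YWYW B=GORB
Query: R face = RRBB

Answer: R R B B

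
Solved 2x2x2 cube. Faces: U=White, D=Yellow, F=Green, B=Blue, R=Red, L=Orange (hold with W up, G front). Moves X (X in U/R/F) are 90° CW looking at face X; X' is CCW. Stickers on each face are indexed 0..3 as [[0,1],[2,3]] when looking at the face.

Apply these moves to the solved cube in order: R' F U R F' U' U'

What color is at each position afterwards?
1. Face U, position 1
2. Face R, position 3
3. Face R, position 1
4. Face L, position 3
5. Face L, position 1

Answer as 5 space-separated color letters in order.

Answer: B B W O Y

Derivation:
After move 1 (R'): R=RRRR U=WBWB F=GWGW D=YGYG B=YBYB
After move 2 (F): F=GGWW U=WBOO R=WRBR D=RRYG L=OYOG
After move 3 (U): U=OWOB F=WRWW R=YBBR B=OYYB L=GGOG
After move 4 (R): R=BYRB U=OROW F=WRWG D=RYYO B=BYWB
After move 5 (F'): F=RGWW U=ORBR R=YYRB D=GGYO L=GWOO
After move 6 (U'): U=RROB F=GWWW R=RGRB B=YYWB L=BYOO
After move 7 (U'): U=RBRO F=BYWW R=GWRB B=RGWB L=YYOO
Query 1: U[1] = B
Query 2: R[3] = B
Query 3: R[1] = W
Query 4: L[3] = O
Query 5: L[1] = Y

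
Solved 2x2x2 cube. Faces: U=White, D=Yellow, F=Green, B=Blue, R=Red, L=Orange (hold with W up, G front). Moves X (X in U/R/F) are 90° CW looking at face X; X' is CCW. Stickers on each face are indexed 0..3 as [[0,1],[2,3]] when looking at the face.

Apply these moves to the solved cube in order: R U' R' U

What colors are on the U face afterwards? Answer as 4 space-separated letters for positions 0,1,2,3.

After move 1 (R): R=RRRR U=WGWG F=GYGY D=YBYB B=WBWB
After move 2 (U'): U=GGWW F=OOGY R=GYRR B=RRWB L=WBOO
After move 3 (R'): R=YRGR U=GWWR F=OGGW D=YOYY B=BRBB
After move 4 (U): U=WGRW F=YRGW R=BRGR B=WBBB L=OGOO
Query: U face = WGRW

Answer: W G R W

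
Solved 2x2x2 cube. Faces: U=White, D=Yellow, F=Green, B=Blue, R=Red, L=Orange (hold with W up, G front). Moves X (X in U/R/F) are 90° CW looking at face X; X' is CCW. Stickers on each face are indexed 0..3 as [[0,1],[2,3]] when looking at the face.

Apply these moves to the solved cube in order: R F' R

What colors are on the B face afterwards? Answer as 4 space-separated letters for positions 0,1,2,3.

After move 1 (R): R=RRRR U=WGWG F=GYGY D=YBYB B=WBWB
After move 2 (F'): F=YYGG U=WGRR R=BRYR D=OOYB L=OGOW
After move 3 (R): R=YBRR U=WYRG F=YOGB D=OWYW B=RBGB
Query: B face = RBGB

Answer: R B G B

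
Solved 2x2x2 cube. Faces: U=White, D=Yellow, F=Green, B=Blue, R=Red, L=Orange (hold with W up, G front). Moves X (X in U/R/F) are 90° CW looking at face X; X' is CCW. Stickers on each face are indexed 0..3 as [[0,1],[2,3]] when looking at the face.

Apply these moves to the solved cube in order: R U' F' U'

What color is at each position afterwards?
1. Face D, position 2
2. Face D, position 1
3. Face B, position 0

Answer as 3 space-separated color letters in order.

Answer: Y O B

Derivation:
After move 1 (R): R=RRRR U=WGWG F=GYGY D=YBYB B=WBWB
After move 2 (U'): U=GGWW F=OOGY R=GYRR B=RRWB L=WBOO
After move 3 (F'): F=OYOG U=GGGR R=BYYR D=BOYB L=WWOW
After move 4 (U'): U=GRGG F=WWOG R=OYYR B=BYWB L=RROW
Query 1: D[2] = Y
Query 2: D[1] = O
Query 3: B[0] = B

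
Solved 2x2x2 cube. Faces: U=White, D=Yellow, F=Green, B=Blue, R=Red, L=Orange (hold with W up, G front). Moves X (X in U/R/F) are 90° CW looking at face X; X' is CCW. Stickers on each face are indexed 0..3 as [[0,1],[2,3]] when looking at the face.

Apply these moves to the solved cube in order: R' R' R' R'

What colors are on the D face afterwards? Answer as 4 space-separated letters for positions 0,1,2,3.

Answer: Y Y Y Y

Derivation:
After move 1 (R'): R=RRRR U=WBWB F=GWGW D=YGYG B=YBYB
After move 2 (R'): R=RRRR U=WYWY F=GBGB D=YWYW B=GBGB
After move 3 (R'): R=RRRR U=WGWG F=GYGY D=YBYB B=WBWB
After move 4 (R'): R=RRRR U=WWWW F=GGGG D=YYYY B=BBBB
Query: D face = YYYY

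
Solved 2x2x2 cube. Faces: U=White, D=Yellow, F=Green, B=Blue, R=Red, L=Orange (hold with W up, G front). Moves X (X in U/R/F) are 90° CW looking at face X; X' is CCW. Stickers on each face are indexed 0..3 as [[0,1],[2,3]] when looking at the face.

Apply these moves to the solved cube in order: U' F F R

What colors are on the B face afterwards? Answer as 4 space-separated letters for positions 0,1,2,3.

Answer: Y R W B

Derivation:
After move 1 (U'): U=WWWW F=OOGG R=GGRR B=RRBB L=BBOO
After move 2 (F): F=GOGO U=WWOB R=WGWR D=RGYY L=BYOY
After move 3 (F): F=GGOO U=WWYY R=OGBR D=WWYY L=BROG
After move 4 (R): R=BORG U=WGYO F=GWOY D=WBYR B=YRWB
Query: B face = YRWB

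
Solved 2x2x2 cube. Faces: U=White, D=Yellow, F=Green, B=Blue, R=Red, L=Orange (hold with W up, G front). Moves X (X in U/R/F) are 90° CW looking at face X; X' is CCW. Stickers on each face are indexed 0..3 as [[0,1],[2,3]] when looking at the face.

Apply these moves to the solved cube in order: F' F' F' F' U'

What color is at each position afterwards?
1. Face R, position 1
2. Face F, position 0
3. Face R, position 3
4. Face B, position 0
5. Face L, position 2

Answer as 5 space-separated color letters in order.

After move 1 (F'): F=GGGG U=WWRR R=YRYR D=OOYY L=OWOW
After move 2 (F'): F=GGGG U=WWYY R=OROR D=WWYY L=OROR
After move 3 (F'): F=GGGG U=WWOO R=WRWR D=RRYY L=OYOY
After move 4 (F'): F=GGGG U=WWWW R=RRRR D=YYYY L=OOOO
After move 5 (U'): U=WWWW F=OOGG R=GGRR B=RRBB L=BBOO
Query 1: R[1] = G
Query 2: F[0] = O
Query 3: R[3] = R
Query 4: B[0] = R
Query 5: L[2] = O

Answer: G O R R O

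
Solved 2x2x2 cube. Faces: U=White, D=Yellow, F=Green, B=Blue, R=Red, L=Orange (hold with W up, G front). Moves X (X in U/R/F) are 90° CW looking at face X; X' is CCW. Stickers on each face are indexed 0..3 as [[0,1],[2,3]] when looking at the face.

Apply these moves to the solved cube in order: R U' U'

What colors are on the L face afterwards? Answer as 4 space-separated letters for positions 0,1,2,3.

Answer: R R O O

Derivation:
After move 1 (R): R=RRRR U=WGWG F=GYGY D=YBYB B=WBWB
After move 2 (U'): U=GGWW F=OOGY R=GYRR B=RRWB L=WBOO
After move 3 (U'): U=GWGW F=WBGY R=OORR B=GYWB L=RROO
Query: L face = RROO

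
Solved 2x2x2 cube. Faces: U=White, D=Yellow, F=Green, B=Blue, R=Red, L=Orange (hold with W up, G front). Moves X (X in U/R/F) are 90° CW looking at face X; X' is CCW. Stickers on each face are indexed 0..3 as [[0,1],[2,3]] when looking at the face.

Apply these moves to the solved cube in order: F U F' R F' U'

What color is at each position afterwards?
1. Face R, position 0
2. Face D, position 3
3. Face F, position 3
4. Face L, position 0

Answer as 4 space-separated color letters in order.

After move 1 (F): F=GGGG U=WWOO R=WRWR D=RRYY L=OYOY
After move 2 (U): U=OWOW F=WRGG R=BBWR B=OYBB L=GGOY
After move 3 (F'): F=RGWG U=OWBW R=RBRR D=GYYY L=GWOO
After move 4 (R): R=RRRB U=OGBG F=RYWY D=GBYO B=WYWB
After move 5 (F'): F=YYRW U=OGRR R=BRGB D=WOYO L=GGOB
After move 6 (U'): U=GROR F=GGRW R=YYGB B=BRWB L=WYOB
Query 1: R[0] = Y
Query 2: D[3] = O
Query 3: F[3] = W
Query 4: L[0] = W

Answer: Y O W W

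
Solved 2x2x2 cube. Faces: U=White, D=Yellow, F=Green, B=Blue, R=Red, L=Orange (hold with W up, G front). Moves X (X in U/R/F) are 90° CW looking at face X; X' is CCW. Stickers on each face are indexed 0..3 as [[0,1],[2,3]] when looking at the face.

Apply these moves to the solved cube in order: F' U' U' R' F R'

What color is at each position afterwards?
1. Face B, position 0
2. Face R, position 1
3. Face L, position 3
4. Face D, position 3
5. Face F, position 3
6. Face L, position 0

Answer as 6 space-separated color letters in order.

Answer: G Y B R R Y

Derivation:
After move 1 (F'): F=GGGG U=WWRR R=YRYR D=OOYY L=OWOW
After move 2 (U'): U=WRWR F=OWGG R=GGYR B=YRBB L=BBOW
After move 3 (U'): U=RRWW F=BBGG R=OWYR B=GGBB L=YROW
After move 4 (R'): R=WROY U=RBWG F=BRGW D=OBYG B=YGOB
After move 5 (F): F=GBWR U=RBWR R=WRGY D=OWYG L=YOOB
After move 6 (R'): R=RYWG U=ROWY F=GBWR D=OBYR B=GGWB
Query 1: B[0] = G
Query 2: R[1] = Y
Query 3: L[3] = B
Query 4: D[3] = R
Query 5: F[3] = R
Query 6: L[0] = Y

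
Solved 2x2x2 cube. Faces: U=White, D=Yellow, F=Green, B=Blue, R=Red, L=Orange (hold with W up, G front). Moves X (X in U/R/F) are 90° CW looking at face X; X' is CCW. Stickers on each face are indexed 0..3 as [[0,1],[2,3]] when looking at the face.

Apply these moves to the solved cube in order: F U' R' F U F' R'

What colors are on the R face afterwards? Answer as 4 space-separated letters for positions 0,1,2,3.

Answer: R W G G

Derivation:
After move 1 (F): F=GGGG U=WWOO R=WRWR D=RRYY L=OYOY
After move 2 (U'): U=WOWO F=OYGG R=GGWR B=WRBB L=BBOY
After move 3 (R'): R=GRGW U=WBWW F=OOGO D=RYYG B=YRRB
After move 4 (F): F=GOOO U=WBYB R=WRWW D=GGYG L=BROY
After move 5 (U): U=YWBB F=WROO R=YRWW B=BRRB L=GOOY
After move 6 (F'): F=ROWO U=YWYW R=GRGW D=OYYG L=GBOB
After move 7 (R'): R=RWGG U=YRYB F=RWWW D=OOYO B=GRYB
Query: R face = RWGG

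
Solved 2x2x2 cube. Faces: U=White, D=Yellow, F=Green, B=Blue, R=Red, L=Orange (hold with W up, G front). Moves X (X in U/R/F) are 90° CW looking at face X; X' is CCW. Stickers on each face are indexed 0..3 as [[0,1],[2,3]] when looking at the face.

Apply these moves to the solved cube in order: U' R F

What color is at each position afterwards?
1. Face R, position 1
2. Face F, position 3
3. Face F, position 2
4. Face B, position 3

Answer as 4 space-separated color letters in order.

Answer: G Y Y B

Derivation:
After move 1 (U'): U=WWWW F=OOGG R=GGRR B=RRBB L=BBOO
After move 2 (R): R=RGRG U=WOWG F=OYGY D=YBYR B=WRWB
After move 3 (F): F=GOYY U=WOOB R=WGGG D=RRYR L=BYOB
Query 1: R[1] = G
Query 2: F[3] = Y
Query 3: F[2] = Y
Query 4: B[3] = B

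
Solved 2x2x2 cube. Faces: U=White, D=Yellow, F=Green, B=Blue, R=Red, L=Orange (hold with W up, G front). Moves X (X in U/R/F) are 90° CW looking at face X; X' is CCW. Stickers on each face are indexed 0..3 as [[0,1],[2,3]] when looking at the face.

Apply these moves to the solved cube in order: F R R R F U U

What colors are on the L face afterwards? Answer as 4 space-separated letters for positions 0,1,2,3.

Answer: O R O G

Derivation:
After move 1 (F): F=GGGG U=WWOO R=WRWR D=RRYY L=OYOY
After move 2 (R): R=WWRR U=WGOG F=GRGY D=RBYB B=OBWB
After move 3 (R): R=RWRW U=WROY F=GBGB D=RWYO B=GBGB
After move 4 (R): R=RRWW U=WBOB F=GWGO D=RGYG B=YBRB
After move 5 (F): F=GGOW U=WBYY R=ORBW D=WRYG L=OROG
After move 6 (U): U=YWYB F=OROW R=YBBW B=ORRB L=GGOG
After move 7 (U): U=YYBW F=YBOW R=ORBW B=GGRB L=OROG
Query: L face = OROG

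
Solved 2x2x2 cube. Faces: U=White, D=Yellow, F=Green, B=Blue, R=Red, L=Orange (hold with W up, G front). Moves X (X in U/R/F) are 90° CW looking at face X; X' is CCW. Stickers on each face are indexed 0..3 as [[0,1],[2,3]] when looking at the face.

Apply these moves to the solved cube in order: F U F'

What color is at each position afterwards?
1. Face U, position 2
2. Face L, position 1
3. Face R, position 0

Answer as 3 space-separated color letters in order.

Answer: B W R

Derivation:
After move 1 (F): F=GGGG U=WWOO R=WRWR D=RRYY L=OYOY
After move 2 (U): U=OWOW F=WRGG R=BBWR B=OYBB L=GGOY
After move 3 (F'): F=RGWG U=OWBW R=RBRR D=GYYY L=GWOO
Query 1: U[2] = B
Query 2: L[1] = W
Query 3: R[0] = R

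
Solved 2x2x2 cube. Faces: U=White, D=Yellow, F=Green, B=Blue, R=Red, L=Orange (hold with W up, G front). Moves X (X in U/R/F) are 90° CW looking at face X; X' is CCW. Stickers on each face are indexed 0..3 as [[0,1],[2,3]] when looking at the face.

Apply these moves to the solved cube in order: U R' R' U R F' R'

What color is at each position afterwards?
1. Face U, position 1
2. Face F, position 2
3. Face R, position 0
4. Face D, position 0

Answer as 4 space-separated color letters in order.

Answer: W R G B

Derivation:
After move 1 (U): U=WWWW F=RRGG R=BBRR B=OOBB L=GGOO
After move 2 (R'): R=BRBR U=WBWO F=RWGW D=YRYG B=YOYB
After move 3 (R'): R=RRBB U=WYWY F=RBGO D=YWYW B=GORB
After move 4 (U): U=WWYY F=RRGO R=GOBB B=GGRB L=RBOO
After move 5 (R): R=BGBO U=WRYO F=RWGW D=YRYG B=YGWB
After move 6 (F'): F=WWRG U=WRBB R=RGYO D=BOYG L=ROOY
After move 7 (R'): R=GORY U=WWBY F=WRRB D=BWYG B=GGOB
Query 1: U[1] = W
Query 2: F[2] = R
Query 3: R[0] = G
Query 4: D[0] = B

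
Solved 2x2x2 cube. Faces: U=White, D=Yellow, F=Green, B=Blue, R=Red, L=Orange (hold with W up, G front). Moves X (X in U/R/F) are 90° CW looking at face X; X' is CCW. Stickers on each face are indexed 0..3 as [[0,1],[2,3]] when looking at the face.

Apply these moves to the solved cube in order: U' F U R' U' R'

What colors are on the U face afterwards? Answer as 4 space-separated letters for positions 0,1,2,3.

After move 1 (U'): U=WWWW F=OOGG R=GGRR B=RRBB L=BBOO
After move 2 (F): F=GOGO U=WWOB R=WGWR D=RGYY L=BYOY
After move 3 (U): U=OWBW F=WGGO R=RRWR B=BYBB L=GOOY
After move 4 (R'): R=RRRW U=OBBB F=WWGW D=RGYO B=YYGB
After move 5 (U'): U=BBOB F=GOGW R=WWRW B=RRGB L=YYOY
After move 6 (R'): R=WWWR U=BGOR F=GBGB D=ROYW B=ORGB
Query: U face = BGOR

Answer: B G O R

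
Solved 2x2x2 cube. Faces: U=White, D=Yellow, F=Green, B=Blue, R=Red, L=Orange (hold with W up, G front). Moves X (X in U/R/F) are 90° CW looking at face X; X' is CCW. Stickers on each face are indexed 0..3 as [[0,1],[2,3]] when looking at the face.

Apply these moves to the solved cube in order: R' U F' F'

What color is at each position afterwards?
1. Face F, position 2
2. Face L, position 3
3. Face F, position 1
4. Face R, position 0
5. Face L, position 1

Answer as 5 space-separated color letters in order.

After move 1 (R'): R=RRRR U=WBWB F=GWGW D=YGYG B=YBYB
After move 2 (U): U=WWBB F=RRGW R=YBRR B=OOYB L=GWOO
After move 3 (F'): F=RWRG U=WWYR R=GBYR D=WOYG L=GBOB
After move 4 (F'): F=WGRR U=WWGY R=OBWR D=BBYG L=GROY
Query 1: F[2] = R
Query 2: L[3] = Y
Query 3: F[1] = G
Query 4: R[0] = O
Query 5: L[1] = R

Answer: R Y G O R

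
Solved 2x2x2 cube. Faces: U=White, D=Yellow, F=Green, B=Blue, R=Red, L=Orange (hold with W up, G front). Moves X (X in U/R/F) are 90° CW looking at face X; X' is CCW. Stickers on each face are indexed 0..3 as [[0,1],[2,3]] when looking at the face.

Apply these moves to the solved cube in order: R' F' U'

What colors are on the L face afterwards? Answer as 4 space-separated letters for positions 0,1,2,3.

Answer: Y B O W

Derivation:
After move 1 (R'): R=RRRR U=WBWB F=GWGW D=YGYG B=YBYB
After move 2 (F'): F=WWGG U=WBRR R=GRYR D=OOYG L=OBOW
After move 3 (U'): U=BRWR F=OBGG R=WWYR B=GRYB L=YBOW
Query: L face = YBOW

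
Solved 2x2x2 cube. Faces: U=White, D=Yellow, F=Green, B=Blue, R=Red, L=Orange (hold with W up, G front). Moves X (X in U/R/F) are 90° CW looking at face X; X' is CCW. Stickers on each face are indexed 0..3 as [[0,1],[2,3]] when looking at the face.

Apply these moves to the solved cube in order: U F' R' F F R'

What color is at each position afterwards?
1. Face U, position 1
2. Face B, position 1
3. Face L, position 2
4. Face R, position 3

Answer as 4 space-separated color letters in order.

After move 1 (U): U=WWWW F=RRGG R=BBRR B=OOBB L=GGOO
After move 2 (F'): F=RGRG U=WWBR R=YBYR D=GOYY L=GWOW
After move 3 (R'): R=BRYY U=WBBO F=RWRR D=GGYG B=YOOB
After move 4 (F): F=RRRW U=WBWW R=BROY D=YBYG L=GGOG
After move 5 (F): F=RRWR U=WBGG R=WRWY D=OBYG L=GYOB
After move 6 (R'): R=RYWW U=WOGY F=RBWG D=ORYR B=GOBB
Query 1: U[1] = O
Query 2: B[1] = O
Query 3: L[2] = O
Query 4: R[3] = W

Answer: O O O W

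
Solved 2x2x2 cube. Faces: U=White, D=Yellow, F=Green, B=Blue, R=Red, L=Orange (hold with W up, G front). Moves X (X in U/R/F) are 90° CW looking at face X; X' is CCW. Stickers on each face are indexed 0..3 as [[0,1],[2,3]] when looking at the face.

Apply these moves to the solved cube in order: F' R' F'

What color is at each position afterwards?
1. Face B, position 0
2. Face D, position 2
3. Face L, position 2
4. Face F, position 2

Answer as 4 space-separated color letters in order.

After move 1 (F'): F=GGGG U=WWRR R=YRYR D=OOYY L=OWOW
After move 2 (R'): R=RRYY U=WBRB F=GWGR D=OGYG B=YBOB
After move 3 (F'): F=WRGG U=WBRY R=GROY D=WWYG L=OBOR
Query 1: B[0] = Y
Query 2: D[2] = Y
Query 3: L[2] = O
Query 4: F[2] = G

Answer: Y Y O G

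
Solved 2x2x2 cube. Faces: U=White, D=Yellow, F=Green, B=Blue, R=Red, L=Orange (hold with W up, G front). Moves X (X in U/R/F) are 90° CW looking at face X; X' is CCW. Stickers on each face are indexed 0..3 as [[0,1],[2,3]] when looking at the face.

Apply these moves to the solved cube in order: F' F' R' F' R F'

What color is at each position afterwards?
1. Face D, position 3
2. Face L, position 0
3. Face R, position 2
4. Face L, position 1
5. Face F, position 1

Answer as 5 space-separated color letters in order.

After move 1 (F'): F=GGGG U=WWRR R=YRYR D=OOYY L=OWOW
After move 2 (F'): F=GGGG U=WWYY R=OROR D=WWYY L=OROR
After move 3 (R'): R=RROO U=WBYB F=GWGY D=WGYG B=YBWB
After move 4 (F'): F=WYGG U=WBRO R=GRWO D=RRYG L=OBOY
After move 5 (R): R=WGOR U=WYRG F=WRGG D=RWYY B=OBBB
After move 6 (F'): F=RGWG U=WYWO R=WGRR D=BYYY L=OGOR
Query 1: D[3] = Y
Query 2: L[0] = O
Query 3: R[2] = R
Query 4: L[1] = G
Query 5: F[1] = G

Answer: Y O R G G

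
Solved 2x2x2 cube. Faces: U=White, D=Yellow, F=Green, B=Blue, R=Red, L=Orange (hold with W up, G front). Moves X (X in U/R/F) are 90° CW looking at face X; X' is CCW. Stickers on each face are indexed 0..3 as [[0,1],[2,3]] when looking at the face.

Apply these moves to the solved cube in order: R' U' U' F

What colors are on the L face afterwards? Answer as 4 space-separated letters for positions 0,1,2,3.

Answer: R Y O G

Derivation:
After move 1 (R'): R=RRRR U=WBWB F=GWGW D=YGYG B=YBYB
After move 2 (U'): U=BBWW F=OOGW R=GWRR B=RRYB L=YBOO
After move 3 (U'): U=BWBW F=YBGW R=OORR B=GWYB L=RROO
After move 4 (F): F=GYWB U=BWOR R=BOWR D=ROYG L=RYOG
Query: L face = RYOG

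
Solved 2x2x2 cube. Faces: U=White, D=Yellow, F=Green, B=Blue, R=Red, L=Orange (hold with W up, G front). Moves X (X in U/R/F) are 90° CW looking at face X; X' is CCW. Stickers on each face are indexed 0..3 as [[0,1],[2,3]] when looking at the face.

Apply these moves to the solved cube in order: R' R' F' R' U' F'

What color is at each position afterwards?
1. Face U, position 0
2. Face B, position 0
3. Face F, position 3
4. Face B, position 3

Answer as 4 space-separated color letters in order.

Answer: G R G B

Derivation:
After move 1 (R'): R=RRRR U=WBWB F=GWGW D=YGYG B=YBYB
After move 2 (R'): R=RRRR U=WYWY F=GBGB D=YWYW B=GBGB
After move 3 (F'): F=BBGG U=WYRR R=WRYR D=OOYW L=OYOW
After move 4 (R'): R=RRWY U=WGRG F=BYGR D=OBYG B=WBOB
After move 5 (U'): U=GGWR F=OYGR R=BYWY B=RROB L=WBOW
After move 6 (F'): F=YROG U=GGBW R=BYOY D=BWYG L=WROW
Query 1: U[0] = G
Query 2: B[0] = R
Query 3: F[3] = G
Query 4: B[3] = B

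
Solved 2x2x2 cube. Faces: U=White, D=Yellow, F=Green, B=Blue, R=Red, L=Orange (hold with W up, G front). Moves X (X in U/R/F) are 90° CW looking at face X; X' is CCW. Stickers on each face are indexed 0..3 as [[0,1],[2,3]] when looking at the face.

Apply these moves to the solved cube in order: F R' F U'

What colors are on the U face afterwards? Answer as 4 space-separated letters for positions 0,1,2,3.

After move 1 (F): F=GGGG U=WWOO R=WRWR D=RRYY L=OYOY
After move 2 (R'): R=RRWW U=WBOB F=GWGO D=RGYG B=YBRB
After move 3 (F): F=GGOW U=WBYY R=ORBW D=WRYG L=OROG
After move 4 (U'): U=BYWY F=OROW R=GGBW B=ORRB L=YBOG
Query: U face = BYWY

Answer: B Y W Y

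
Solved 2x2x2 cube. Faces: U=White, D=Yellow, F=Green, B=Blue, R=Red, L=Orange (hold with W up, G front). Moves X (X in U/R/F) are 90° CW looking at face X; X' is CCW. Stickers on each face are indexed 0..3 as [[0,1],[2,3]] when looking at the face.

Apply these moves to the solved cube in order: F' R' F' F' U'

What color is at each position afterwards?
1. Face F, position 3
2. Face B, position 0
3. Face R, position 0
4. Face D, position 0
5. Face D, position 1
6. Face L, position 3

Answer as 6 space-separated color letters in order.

After move 1 (F'): F=GGGG U=WWRR R=YRYR D=OOYY L=OWOW
After move 2 (R'): R=RRYY U=WBRB F=GWGR D=OGYG B=YBOB
After move 3 (F'): F=WRGG U=WBRY R=GROY D=WWYG L=OBOR
After move 4 (F'): F=RGWG U=WBGO R=WRWY D=BRYG L=OYOR
After move 5 (U'): U=BOWG F=OYWG R=RGWY B=WROB L=YBOR
Query 1: F[3] = G
Query 2: B[0] = W
Query 3: R[0] = R
Query 4: D[0] = B
Query 5: D[1] = R
Query 6: L[3] = R

Answer: G W R B R R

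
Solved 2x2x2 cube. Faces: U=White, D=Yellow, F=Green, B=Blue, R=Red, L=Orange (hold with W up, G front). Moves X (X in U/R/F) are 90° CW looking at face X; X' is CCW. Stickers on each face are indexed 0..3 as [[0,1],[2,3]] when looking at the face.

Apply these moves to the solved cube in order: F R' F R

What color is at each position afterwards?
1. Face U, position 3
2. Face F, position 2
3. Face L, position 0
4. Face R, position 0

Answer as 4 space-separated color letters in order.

Answer: W O O B

Derivation:
After move 1 (F): F=GGGG U=WWOO R=WRWR D=RRYY L=OYOY
After move 2 (R'): R=RRWW U=WBOB F=GWGO D=RGYG B=YBRB
After move 3 (F): F=GGOW U=WBYY R=ORBW D=WRYG L=OROG
After move 4 (R): R=BOWR U=WGYW F=GROG D=WRYY B=YBBB
Query 1: U[3] = W
Query 2: F[2] = O
Query 3: L[0] = O
Query 4: R[0] = B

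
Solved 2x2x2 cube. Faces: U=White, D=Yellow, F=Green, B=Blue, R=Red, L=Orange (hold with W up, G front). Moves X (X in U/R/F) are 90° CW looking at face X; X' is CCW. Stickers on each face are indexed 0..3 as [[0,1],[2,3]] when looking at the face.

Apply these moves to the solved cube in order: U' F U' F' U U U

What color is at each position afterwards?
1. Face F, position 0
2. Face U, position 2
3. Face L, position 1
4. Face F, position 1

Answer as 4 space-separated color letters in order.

After move 1 (U'): U=WWWW F=OOGG R=GGRR B=RRBB L=BBOO
After move 2 (F): F=GOGO U=WWOB R=WGWR D=RGYY L=BYOY
After move 3 (U'): U=WBWO F=BYGO R=GOWR B=WGBB L=RROY
After move 4 (F'): F=YOBG U=WBGW R=GORR D=RYYY L=ROOW
After move 5 (U): U=GWWB F=GOBG R=WGRR B=ROBB L=YOOW
After move 6 (U): U=WGBW F=WGBG R=RORR B=YOBB L=GOOW
After move 7 (U): U=BWWG F=ROBG R=YORR B=GOBB L=WGOW
Query 1: F[0] = R
Query 2: U[2] = W
Query 3: L[1] = G
Query 4: F[1] = O

Answer: R W G O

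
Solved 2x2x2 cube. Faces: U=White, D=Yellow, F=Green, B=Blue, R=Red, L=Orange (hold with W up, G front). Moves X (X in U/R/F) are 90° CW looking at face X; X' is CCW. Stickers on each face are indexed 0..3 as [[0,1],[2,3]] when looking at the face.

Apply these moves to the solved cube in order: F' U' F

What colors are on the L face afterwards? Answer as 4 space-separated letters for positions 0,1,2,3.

After move 1 (F'): F=GGGG U=WWRR R=YRYR D=OOYY L=OWOW
After move 2 (U'): U=WRWR F=OWGG R=GGYR B=YRBB L=BBOW
After move 3 (F): F=GOGW U=WRWB R=WGRR D=YGYY L=BOOO
Query: L face = BOOO

Answer: B O O O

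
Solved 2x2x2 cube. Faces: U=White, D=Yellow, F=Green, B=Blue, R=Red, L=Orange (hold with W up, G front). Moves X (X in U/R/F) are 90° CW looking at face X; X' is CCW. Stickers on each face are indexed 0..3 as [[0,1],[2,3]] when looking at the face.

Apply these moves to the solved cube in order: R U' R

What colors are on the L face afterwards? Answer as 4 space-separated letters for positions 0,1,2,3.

Answer: W B O O

Derivation:
After move 1 (R): R=RRRR U=WGWG F=GYGY D=YBYB B=WBWB
After move 2 (U'): U=GGWW F=OOGY R=GYRR B=RRWB L=WBOO
After move 3 (R): R=RGRY U=GOWY F=OBGB D=YWYR B=WRGB
Query: L face = WBOO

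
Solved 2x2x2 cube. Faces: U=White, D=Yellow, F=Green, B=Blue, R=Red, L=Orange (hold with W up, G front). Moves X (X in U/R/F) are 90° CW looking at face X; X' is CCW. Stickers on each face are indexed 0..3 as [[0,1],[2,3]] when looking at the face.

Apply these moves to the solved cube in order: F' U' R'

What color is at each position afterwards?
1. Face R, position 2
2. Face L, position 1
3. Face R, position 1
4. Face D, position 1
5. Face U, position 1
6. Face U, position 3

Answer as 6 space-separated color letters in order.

Answer: G B R W B Y

Derivation:
After move 1 (F'): F=GGGG U=WWRR R=YRYR D=OOYY L=OWOW
After move 2 (U'): U=WRWR F=OWGG R=GGYR B=YRBB L=BBOW
After move 3 (R'): R=GRGY U=WBWY F=ORGR D=OWYG B=YROB
Query 1: R[2] = G
Query 2: L[1] = B
Query 3: R[1] = R
Query 4: D[1] = W
Query 5: U[1] = B
Query 6: U[3] = Y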